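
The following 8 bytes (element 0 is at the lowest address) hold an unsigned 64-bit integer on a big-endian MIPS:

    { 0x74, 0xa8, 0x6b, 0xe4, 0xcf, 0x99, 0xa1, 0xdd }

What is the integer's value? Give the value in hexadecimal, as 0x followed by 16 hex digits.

0x74A86BE4CF99A1DD

Big-endian: lowest address holds the most-significant byte.
The bytes are already most-significant first: 0x74A86BE4CF99A1DD.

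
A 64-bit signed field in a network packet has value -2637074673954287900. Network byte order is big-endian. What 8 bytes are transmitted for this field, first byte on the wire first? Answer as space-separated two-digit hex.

Two's complement of -2637074673954287900 in 64 bits: 2637074673954287900 = 0x2498C571B339711C; invert → 0xDB673A8E4CC68EE3; add 1 → 0xDB673A8E4CC68EE4.
Split into bytes (most-significant first): DB 67 3A 8E 4C C6 8E E4.
In big-endian order the high byte comes first in memory.
So the memory order matches the most-significant-first order: DB 67 3A 8E 4C C6 8E E4.

DB 67 3A 8E 4C C6 8E E4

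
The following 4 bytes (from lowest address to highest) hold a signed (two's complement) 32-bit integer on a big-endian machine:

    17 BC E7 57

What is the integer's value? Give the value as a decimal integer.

Big-endian stores the most-significant byte at the lowest address.
The bytes are already most-significant first: 0x17BCE757.
0x17BCE757 = 398255959.

398255959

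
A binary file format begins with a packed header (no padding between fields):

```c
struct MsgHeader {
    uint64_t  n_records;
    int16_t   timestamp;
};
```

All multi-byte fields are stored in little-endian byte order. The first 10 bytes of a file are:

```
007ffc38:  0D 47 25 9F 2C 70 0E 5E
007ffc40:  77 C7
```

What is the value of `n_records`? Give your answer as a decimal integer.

6777477826190067469

`n_records` is the first field, at byte offset 0, occupying 8 bytes.
Bytes at offsets 0..7: 0D 47 25 9F 2C 70 0E 5E.
Little-endian: lowest address holds the least-significant byte.
Reassemble most-significant byte first: 5E 0E 70 2C 9F 25 47 0D → 0x5E0E702C9F25470D.
0x5E0E702C9F25470D = 6777477826190067469.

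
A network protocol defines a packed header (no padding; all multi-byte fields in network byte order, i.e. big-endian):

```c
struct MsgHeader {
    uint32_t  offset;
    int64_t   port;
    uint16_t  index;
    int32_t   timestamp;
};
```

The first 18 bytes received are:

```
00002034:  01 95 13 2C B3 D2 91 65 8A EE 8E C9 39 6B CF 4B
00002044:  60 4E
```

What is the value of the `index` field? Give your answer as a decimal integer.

`index` follows `offset` (4 B), `port` (8 B), so it starts at offset 4 + 8 = 12 and occupies 2 bytes.
Bytes at offsets 12..13: 39 6B.
In big-endian order the high byte comes first in memory.
The bytes are already most-significant first: 0x396B.
0x396B = 14699.

14699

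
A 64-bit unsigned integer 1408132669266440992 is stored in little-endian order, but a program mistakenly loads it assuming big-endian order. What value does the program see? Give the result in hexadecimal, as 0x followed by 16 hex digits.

1408132669266440992 in 64-bit hexadecimal is 0x138AB133BC3FB320.
Stored little-endian, the bytes at ascending addresses are 20 B3 3F BC 33 B1 8A 13.
Read back as big-endian, the last byte is least significant, giving 0x20B33FBC33B18A13.

0x20B33FBC33B18A13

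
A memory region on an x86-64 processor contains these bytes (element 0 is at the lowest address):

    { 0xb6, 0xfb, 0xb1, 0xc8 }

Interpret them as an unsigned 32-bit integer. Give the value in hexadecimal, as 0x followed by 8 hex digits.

0xC8B1FBB6

Little-endian: lowest address holds the least-significant byte.
Reassemble most-significant byte first: C8 B1 FB B6 → 0xC8B1FBB6.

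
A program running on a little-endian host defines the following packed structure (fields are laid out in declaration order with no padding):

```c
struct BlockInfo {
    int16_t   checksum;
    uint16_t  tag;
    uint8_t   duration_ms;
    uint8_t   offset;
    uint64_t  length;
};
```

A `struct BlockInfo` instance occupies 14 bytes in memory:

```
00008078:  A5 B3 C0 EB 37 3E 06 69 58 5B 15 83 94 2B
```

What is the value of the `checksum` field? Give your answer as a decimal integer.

-19547

`checksum` is the first field, at byte offset 0, occupying 2 bytes.
Bytes at offsets 0..1: A5 B3.
In little-endian order the low byte comes first in memory.
Reassemble most-significant byte first: B3 A5 → 0xB3A5.
Top bit is set, so as a signed 16-bit value this is 0xB3A5 − 2^16 = -19547.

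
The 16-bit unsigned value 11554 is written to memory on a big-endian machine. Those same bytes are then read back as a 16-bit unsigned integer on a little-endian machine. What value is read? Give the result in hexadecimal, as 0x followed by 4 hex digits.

0x222D

11554 in 16-bit hexadecimal is 0x2D22.
Stored big-endian, the bytes at ascending addresses are 2D 22.
Read back as little-endian, the first byte is least significant, giving 0x222D.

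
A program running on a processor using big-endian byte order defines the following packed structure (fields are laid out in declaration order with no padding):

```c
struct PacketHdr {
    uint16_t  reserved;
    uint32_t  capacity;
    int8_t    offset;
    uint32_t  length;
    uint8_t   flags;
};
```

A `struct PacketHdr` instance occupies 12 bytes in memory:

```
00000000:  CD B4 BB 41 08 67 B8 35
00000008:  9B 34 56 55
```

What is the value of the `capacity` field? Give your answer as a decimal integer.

3141601383

`capacity` follows `reserved` (2 bytes), so it starts at byte offset 2 and occupies 4 bytes.
Bytes at offsets 2..5: BB 41 08 67.
Big-endian stores the most-significant byte at the lowest address.
The bytes are already most-significant first: 0xBB410867.
0xBB410867 = 3141601383.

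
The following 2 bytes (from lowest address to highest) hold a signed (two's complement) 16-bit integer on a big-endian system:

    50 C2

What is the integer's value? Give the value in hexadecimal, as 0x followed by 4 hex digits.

Big-endian stores the most-significant byte at the lowest address.
The bytes are already most-significant first: 0x50C2.

0x50C2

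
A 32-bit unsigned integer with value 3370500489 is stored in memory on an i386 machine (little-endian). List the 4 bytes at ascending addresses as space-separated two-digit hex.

89 C1 E5 C8

3370500489 in hexadecimal, padded to 32 bits, is 0xC8E5C189.
Split into bytes (most-significant first): C8 E5 C1 89.
In little-endian order the low byte comes first in memory.
So at ascending addresses the bytes are 89 C1 E5 C8.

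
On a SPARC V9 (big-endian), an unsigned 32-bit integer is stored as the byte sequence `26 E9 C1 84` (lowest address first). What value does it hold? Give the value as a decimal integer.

652853636

Big-endian stores the most-significant byte at the lowest address.
The bytes are already most-significant first: 0x26E9C184.
0x26E9C184 = 652853636.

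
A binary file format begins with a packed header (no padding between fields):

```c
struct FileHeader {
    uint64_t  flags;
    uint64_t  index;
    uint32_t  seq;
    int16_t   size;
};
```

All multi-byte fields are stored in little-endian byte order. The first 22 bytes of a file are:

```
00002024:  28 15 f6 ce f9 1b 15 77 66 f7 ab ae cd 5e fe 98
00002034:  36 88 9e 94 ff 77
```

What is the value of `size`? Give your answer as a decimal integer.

`size` follows `flags` (8 B), `index` (8 B), `seq` (4 B), so it starts at offset 8 + 8 + 4 = 20 and occupies 2 bytes.
Bytes at offsets 20..21: FF 77.
Little-endian stores the least-significant byte at the lowest address.
Reassemble most-significant byte first: 77 FF → 0x77FF.
0x77FF = 30719.

30719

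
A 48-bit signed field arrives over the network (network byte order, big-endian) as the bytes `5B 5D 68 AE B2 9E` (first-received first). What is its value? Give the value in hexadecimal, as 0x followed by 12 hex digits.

In big-endian order the high byte comes first in memory.
The bytes are already most-significant first: 0x5B5D68AEB29E.

0x5B5D68AEB29E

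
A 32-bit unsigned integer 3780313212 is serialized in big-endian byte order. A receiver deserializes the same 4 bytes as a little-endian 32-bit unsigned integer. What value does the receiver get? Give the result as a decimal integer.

2080396257

3780313212 in 32-bit hexadecimal is 0xE153007C.
Stored big-endian, the bytes at ascending addresses are E1 53 00 7C.
Read back as little-endian, the first byte is least significant, giving 0x7C0053E1.
0x7C0053E1 = 2080396257.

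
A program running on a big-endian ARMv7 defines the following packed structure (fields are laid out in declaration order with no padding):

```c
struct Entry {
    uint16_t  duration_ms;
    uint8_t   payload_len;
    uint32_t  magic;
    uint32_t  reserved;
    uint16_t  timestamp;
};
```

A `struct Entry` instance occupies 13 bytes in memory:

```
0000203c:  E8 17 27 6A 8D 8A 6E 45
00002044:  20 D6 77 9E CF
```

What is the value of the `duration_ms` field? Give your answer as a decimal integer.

59415

`duration_ms` is the first field, at byte offset 0, occupying 2 bytes.
Bytes at offsets 0..1: E8 17.
In big-endian order the high byte comes first in memory.
The bytes are already most-significant first: 0xE817.
0xE817 = 59415.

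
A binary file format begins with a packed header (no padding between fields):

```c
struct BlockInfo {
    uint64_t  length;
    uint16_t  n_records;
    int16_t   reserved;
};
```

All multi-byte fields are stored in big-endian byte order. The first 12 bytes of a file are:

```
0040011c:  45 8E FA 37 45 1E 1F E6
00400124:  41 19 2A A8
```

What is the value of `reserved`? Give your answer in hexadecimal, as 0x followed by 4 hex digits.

0x2AA8

`reserved` follows `length` (8 B), `n_records` (2 B), so it starts at offset 8 + 2 = 10 and occupies 2 bytes.
Bytes at offsets 10..11: 2A A8.
Big-endian stores the most-significant byte at the lowest address.
The bytes are already most-significant first: 0x2AA8.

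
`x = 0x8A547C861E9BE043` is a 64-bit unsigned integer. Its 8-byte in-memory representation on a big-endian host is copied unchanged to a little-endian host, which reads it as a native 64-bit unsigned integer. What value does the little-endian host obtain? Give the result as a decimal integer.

4891079750731977866

Stored big-endian, the bytes at ascending addresses are 8A 54 7C 86 1E 9B E0 43.
Read back as little-endian, the first byte is least significant, giving 0x43E09B1E867C548A.
0x43E09B1E867C548A = 4891079750731977866.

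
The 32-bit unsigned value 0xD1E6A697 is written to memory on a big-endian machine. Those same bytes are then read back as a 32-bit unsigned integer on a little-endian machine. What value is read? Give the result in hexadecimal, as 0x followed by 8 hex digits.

0x97A6E6D1

Stored big-endian, the bytes at ascending addresses are D1 E6 A6 97.
Read back as little-endian, the first byte is least significant, giving 0x97A6E6D1.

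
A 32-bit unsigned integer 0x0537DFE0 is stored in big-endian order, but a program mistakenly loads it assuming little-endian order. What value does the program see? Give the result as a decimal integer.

Stored big-endian, the bytes at ascending addresses are 05 37 DF E0.
Read back as little-endian, the first byte is least significant, giving 0xE0DF3705.
0xE0DF3705 = 3772724997.

3772724997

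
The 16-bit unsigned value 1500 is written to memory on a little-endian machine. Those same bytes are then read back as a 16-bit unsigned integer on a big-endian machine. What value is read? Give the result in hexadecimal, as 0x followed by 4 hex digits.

1500 in 16-bit hexadecimal is 0x05DC.
Stored little-endian, the bytes at ascending addresses are DC 05.
Read back as big-endian, the last byte is least significant, giving 0xDC05.

0xDC05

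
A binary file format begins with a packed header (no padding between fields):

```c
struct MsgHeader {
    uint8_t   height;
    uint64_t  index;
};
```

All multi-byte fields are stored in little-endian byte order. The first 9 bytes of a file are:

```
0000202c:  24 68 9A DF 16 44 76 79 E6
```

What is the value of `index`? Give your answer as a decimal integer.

16607435135719021160

`index` follows `height` (1 byte), so it starts at byte offset 1 and occupies 8 bytes.
Bytes at offsets 1..8: 68 9A DF 16 44 76 79 E6.
In little-endian order the low byte comes first in memory.
Reassemble most-significant byte first: E6 79 76 44 16 DF 9A 68 → 0xE679764416DF9A68.
0xE679764416DF9A68 = 16607435135719021160.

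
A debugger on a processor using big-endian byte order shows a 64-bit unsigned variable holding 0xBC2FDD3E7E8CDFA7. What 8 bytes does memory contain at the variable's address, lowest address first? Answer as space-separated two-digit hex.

BC 2F DD 3E 7E 8C DF A7

Split into bytes (most-significant first): BC 2F DD 3E 7E 8C DF A7.
Big-endian: lowest address holds the most-significant byte.
So the memory order matches the most-significant-first order: BC 2F DD 3E 7E 8C DF A7.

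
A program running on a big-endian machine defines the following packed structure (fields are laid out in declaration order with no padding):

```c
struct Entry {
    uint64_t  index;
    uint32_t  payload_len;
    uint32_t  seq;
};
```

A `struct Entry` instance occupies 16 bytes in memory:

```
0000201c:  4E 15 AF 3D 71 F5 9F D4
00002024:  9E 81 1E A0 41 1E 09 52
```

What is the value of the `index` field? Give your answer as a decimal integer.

5626595987909091284

`index` is the first field, at byte offset 0, occupying 8 bytes.
Bytes at offsets 0..7: 4E 15 AF 3D 71 F5 9F D4.
In big-endian order the high byte comes first in memory.
The bytes are already most-significant first: 0x4E15AF3D71F59FD4.
0x4E15AF3D71F59FD4 = 5626595987909091284.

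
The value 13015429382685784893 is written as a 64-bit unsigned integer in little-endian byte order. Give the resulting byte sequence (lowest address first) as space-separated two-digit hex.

3D FB 2A 9A 10 18 A0 B4

13015429382685784893 in hexadecimal, padded to 64 bits, is 0xB4A018109A2AFB3D.
Split into bytes (most-significant first): B4 A0 18 10 9A 2A FB 3D.
Little-endian: lowest address holds the least-significant byte.
So at ascending addresses the bytes are 3D FB 2A 9A 10 18 A0 B4.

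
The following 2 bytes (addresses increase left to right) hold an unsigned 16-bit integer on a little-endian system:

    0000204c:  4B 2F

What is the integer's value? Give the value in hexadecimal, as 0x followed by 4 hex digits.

0x2F4B

Little-endian stores the least-significant byte at the lowest address.
Reassemble most-significant byte first: 2F 4B → 0x2F4B.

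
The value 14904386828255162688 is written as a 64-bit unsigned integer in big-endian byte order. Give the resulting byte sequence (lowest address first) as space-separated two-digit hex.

CE D7 04 DA 7D 28 F1 40

14904386828255162688 in hexadecimal, padded to 64 bits, is 0xCED704DA7D28F140.
Split into bytes (most-significant first): CE D7 04 DA 7D 28 F1 40.
Big-endian: lowest address holds the most-significant byte.
So the memory order matches the most-significant-first order: CE D7 04 DA 7D 28 F1 40.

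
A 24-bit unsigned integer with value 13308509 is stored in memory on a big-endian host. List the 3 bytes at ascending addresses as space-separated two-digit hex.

CB 12 5D

13308509 in hexadecimal, padded to 24 bits, is 0xCB125D.
Split into bytes (most-significant first): CB 12 5D.
In big-endian order the high byte comes first in memory.
So the memory order matches the most-significant-first order: CB 12 5D.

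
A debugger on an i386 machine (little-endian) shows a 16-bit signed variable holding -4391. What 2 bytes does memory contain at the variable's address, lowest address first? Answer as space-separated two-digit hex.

D9 EE

Two's complement of -4391 in 16 bits: 4391 = 0x1127; invert → 0xEED8; add 1 → 0xEED9.
Split into bytes (most-significant first): EE D9.
Little-endian stores the least-significant byte at the lowest address.
So at ascending addresses the bytes are D9 EE.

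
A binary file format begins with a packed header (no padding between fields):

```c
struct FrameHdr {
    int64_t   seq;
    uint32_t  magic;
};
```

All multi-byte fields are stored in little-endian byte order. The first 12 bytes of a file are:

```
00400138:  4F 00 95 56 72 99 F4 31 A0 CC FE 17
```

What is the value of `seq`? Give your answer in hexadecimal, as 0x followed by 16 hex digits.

0x31F499725695004F

`seq` is the first field, at byte offset 0, occupying 8 bytes.
Bytes at offsets 0..7: 4F 00 95 56 72 99 F4 31.
In little-endian order the low byte comes first in memory.
Reassemble most-significant byte first: 31 F4 99 72 56 95 00 4F → 0x31F499725695004F.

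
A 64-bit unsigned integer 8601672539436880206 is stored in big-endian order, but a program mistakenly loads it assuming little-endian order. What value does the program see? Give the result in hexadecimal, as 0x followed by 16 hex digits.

0x4E115EDB99475F77

8601672539436880206 in 64-bit hexadecimal is 0x775F4799DB5E114E.
Stored big-endian, the bytes at ascending addresses are 77 5F 47 99 DB 5E 11 4E.
Read back as little-endian, the first byte is least significant, giving 0x4E115EDB99475F77.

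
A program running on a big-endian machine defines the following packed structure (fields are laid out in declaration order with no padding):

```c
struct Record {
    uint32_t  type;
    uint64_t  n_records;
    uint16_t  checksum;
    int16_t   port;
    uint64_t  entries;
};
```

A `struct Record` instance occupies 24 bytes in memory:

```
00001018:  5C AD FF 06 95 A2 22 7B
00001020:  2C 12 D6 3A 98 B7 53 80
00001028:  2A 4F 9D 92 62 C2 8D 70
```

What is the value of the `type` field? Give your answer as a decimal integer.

`type` is the first field, at byte offset 0, occupying 4 bytes.
Bytes at offsets 0..3: 5C AD FF 06.
Big-endian stores the most-significant byte at the lowest address.
The bytes are already most-significant first: 0x5CADFF06.
0x5CADFF06 = 1554906886.

1554906886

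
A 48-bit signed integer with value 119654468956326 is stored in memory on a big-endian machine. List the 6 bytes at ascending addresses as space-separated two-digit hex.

6C D3 3A 1E 30 A6

119654468956326 in hexadecimal, padded to 48 bits, is 0x6CD33A1E30A6.
Split into bytes (most-significant first): 6C D3 3A 1E 30 A6.
Big-endian: lowest address holds the most-significant byte.
So the memory order matches the most-significant-first order: 6C D3 3A 1E 30 A6.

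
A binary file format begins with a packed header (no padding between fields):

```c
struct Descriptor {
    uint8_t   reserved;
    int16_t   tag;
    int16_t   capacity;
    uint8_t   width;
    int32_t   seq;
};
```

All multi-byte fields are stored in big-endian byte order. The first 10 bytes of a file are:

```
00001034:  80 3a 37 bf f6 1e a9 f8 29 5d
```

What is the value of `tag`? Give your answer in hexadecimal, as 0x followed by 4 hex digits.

0x3A37

`tag` follows `reserved` (1 byte), so it starts at byte offset 1 and occupies 2 bytes.
Bytes at offsets 1..2: 3A 37.
Big-endian stores the most-significant byte at the lowest address.
The bytes are already most-significant first: 0x3A37.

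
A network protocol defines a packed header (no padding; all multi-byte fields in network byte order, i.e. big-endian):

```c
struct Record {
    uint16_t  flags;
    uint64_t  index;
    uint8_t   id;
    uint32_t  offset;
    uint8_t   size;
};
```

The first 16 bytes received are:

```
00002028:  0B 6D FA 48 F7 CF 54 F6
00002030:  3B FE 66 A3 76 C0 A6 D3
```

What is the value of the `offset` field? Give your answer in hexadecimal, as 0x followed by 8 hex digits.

0xA376C0A6

`offset` follows `flags` (2 B), `index` (8 B), `id` (1 B), so it starts at offset 2 + 8 + 1 = 11 and occupies 4 bytes.
Bytes at offsets 11..14: A3 76 C0 A6.
Big-endian: lowest address holds the most-significant byte.
The bytes are already most-significant first: 0xA376C0A6.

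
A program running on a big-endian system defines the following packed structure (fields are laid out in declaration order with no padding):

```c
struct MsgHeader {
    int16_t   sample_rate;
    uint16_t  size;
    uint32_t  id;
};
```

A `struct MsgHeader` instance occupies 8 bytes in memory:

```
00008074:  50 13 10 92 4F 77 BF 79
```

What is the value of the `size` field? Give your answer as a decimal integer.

`size` follows `sample_rate` (2 bytes), so it starts at byte offset 2 and occupies 2 bytes.
Bytes at offsets 2..3: 10 92.
Big-endian: lowest address holds the most-significant byte.
The bytes are already most-significant first: 0x1092.
0x1092 = 4242.

4242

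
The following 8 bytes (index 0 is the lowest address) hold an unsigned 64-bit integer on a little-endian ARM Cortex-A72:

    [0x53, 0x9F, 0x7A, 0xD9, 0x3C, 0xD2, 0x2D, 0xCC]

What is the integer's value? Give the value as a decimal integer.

14712646716477841235

Little-endian stores the least-significant byte at the lowest address.
Reassemble most-significant byte first: CC 2D D2 3C D9 7A 9F 53 → 0xCC2DD23CD97A9F53.
0xCC2DD23CD97A9F53 = 14712646716477841235.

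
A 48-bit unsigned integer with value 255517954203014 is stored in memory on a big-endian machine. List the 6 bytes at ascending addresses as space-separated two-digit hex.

E8 64 68 E4 DD 86

255517954203014 in hexadecimal, padded to 48 bits, is 0xE86468E4DD86.
Split into bytes (most-significant first): E8 64 68 E4 DD 86.
In big-endian order the high byte comes first in memory.
So the memory order matches the most-significant-first order: E8 64 68 E4 DD 86.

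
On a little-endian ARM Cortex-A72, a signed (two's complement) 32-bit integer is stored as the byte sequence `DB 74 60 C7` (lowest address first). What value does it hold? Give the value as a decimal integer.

Little-endian stores the least-significant byte at the lowest address.
Reassemble most-significant byte first: C7 60 74 DB → 0xC76074DB.
Top bit is set, so as a signed 32-bit value this is 0xC76074DB − 2^32 = -949979941.

-949979941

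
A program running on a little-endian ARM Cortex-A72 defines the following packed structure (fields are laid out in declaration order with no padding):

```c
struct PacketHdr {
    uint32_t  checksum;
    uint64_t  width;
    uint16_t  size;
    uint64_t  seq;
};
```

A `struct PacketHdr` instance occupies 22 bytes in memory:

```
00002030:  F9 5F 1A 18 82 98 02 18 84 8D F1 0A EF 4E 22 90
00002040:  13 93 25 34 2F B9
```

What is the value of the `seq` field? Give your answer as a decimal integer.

13343941556908036130

`seq` follows `checksum` (4 B), `width` (8 B), `size` (2 B), so it starts at offset 4 + 8 + 2 = 14 and occupies 8 bytes.
Bytes at offsets 14..21: 22 90 13 93 25 34 2F B9.
Little-endian: lowest address holds the least-significant byte.
Reassemble most-significant byte first: B9 2F 34 25 93 13 90 22 → 0xB92F342593139022.
0xB92F342593139022 = 13343941556908036130.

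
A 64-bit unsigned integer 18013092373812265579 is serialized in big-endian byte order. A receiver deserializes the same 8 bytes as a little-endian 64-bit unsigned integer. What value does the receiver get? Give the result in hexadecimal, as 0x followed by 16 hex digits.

0x6BC26097135CFBF9

18013092373812265579 in 64-bit hexadecimal is 0xF9FB5C139760C26B.
Stored big-endian, the bytes at ascending addresses are F9 FB 5C 13 97 60 C2 6B.
Read back as little-endian, the first byte is least significant, giving 0x6BC26097135CFBF9.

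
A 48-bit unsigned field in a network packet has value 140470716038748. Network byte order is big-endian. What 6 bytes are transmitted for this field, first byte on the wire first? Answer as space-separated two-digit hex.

7F C1 E3 21 7E 5C

140470716038748 in hexadecimal, padded to 48 bits, is 0x7FC1E3217E5C.
Split into bytes (most-significant first): 7F C1 E3 21 7E 5C.
Big-endian: lowest address holds the most-significant byte.
So the memory order matches the most-significant-first order: 7F C1 E3 21 7E 5C.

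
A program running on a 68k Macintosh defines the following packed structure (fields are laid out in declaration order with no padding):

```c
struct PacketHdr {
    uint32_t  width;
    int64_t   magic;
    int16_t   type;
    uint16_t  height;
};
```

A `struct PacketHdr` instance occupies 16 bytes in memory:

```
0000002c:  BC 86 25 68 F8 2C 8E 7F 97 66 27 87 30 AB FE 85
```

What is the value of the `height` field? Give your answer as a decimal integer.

65157

`height` follows `width` (4 B), `magic` (8 B), `type` (2 B), so it starts at offset 4 + 8 + 2 = 14 and occupies 2 bytes.
Bytes at offsets 14..15: FE 85.
In big-endian order the high byte comes first in memory.
The bytes are already most-significant first: 0xFE85.
0xFE85 = 65157.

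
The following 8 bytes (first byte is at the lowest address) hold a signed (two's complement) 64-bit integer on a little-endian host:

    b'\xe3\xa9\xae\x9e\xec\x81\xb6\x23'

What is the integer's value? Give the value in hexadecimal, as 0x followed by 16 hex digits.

Little-endian stores the least-significant byte at the lowest address.
Reassemble most-significant byte first: 23 B6 81 EC 9E AE A9 E3 → 0x23B681EC9EAEA9E3.

0x23B681EC9EAEA9E3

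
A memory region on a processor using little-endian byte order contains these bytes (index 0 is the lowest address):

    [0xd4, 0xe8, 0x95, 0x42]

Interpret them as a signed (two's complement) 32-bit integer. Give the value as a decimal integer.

Little-endian: lowest address holds the least-significant byte.
Reassemble most-significant byte first: 42 95 E8 D4 → 0x4295E8D4.
0x4295E8D4 = 1117120724.

1117120724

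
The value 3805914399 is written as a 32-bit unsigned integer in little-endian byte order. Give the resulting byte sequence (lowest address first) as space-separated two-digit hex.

3805914399 in hexadecimal, padded to 32 bits, is 0xE2D9A51F.
Split into bytes (most-significant first): E2 D9 A5 1F.
Little-endian stores the least-significant byte at the lowest address.
So at ascending addresses the bytes are 1F A5 D9 E2.

1F A5 D9 E2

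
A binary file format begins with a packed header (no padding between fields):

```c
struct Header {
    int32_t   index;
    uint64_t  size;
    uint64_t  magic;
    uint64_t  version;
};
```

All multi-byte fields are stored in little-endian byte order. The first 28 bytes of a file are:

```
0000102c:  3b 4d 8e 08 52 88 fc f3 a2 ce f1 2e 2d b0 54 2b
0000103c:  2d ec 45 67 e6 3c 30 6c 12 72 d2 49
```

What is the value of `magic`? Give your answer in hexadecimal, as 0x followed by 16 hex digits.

`magic` follows `index` (4 B), `size` (8 B), so it starts at offset 4 + 8 = 12 and occupies 8 bytes.
Bytes at offsets 12..19: 2D B0 54 2B 2D EC 45 67.
In little-endian order the low byte comes first in memory.
Reassemble most-significant byte first: 67 45 EC 2D 2B 54 B0 2D → 0x6745EC2D2B54B02D.

0x6745EC2D2B54B02D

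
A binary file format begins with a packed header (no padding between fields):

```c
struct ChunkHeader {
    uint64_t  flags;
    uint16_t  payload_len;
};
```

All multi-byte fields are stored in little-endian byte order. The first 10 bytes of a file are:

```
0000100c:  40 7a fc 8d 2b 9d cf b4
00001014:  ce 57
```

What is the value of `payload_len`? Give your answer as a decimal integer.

22478

`payload_len` follows `flags` (8 bytes), so it starts at byte offset 8 and occupies 2 bytes.
Bytes at offsets 8..9: CE 57.
Little-endian: lowest address holds the least-significant byte.
Reassemble most-significant byte first: 57 CE → 0x57CE.
0x57CE = 22478.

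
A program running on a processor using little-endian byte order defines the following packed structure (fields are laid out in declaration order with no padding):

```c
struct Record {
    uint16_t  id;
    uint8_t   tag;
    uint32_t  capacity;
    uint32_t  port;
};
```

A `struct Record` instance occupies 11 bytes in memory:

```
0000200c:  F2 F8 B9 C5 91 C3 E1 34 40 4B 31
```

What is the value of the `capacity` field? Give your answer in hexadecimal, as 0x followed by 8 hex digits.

`capacity` follows `id` (2 B), `tag` (1 B), so it starts at offset 2 + 1 = 3 and occupies 4 bytes.
Bytes at offsets 3..6: C5 91 C3 E1.
Little-endian stores the least-significant byte at the lowest address.
Reassemble most-significant byte first: E1 C3 91 C5 → 0xE1C391C5.

0xE1C391C5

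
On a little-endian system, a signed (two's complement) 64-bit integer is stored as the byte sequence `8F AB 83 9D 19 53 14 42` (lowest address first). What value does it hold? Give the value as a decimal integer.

4761522075519396751

Little-endian: lowest address holds the least-significant byte.
Reassemble most-significant byte first: 42 14 53 19 9D 83 AB 8F → 0x421453199D83AB8F.
0x421453199D83AB8F = 4761522075519396751.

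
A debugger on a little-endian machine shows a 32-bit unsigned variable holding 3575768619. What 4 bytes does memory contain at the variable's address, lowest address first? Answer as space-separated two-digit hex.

2B E6 21 D5

3575768619 in hexadecimal, padded to 32 bits, is 0xD521E62B.
Split into bytes (most-significant first): D5 21 E6 2B.
Little-endian stores the least-significant byte at the lowest address.
So at ascending addresses the bytes are 2B E6 21 D5.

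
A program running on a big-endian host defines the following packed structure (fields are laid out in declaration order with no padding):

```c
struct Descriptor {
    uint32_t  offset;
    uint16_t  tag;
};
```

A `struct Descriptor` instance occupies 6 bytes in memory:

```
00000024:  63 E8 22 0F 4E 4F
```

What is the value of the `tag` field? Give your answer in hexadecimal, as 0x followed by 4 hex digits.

`tag` follows `offset` (4 bytes), so it starts at byte offset 4 and occupies 2 bytes.
Bytes at offsets 4..5: 4E 4F.
Big-endian stores the most-significant byte at the lowest address.
The bytes are already most-significant first: 0x4E4F.

0x4E4F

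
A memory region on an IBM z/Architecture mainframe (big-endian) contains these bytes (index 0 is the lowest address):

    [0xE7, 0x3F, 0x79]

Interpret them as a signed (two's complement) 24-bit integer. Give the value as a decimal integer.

Big-endian: lowest address holds the most-significant byte.
The bytes are already most-significant first: 0xE73F79.
Top bit is set, so as a signed 24-bit value this is 0xE73F79 − 2^24 = -1622151.

-1622151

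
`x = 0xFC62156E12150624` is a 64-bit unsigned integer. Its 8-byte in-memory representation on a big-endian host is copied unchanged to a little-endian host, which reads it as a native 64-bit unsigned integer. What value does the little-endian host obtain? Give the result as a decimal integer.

2595785404126159612

Stored big-endian, the bytes at ascending addresses are FC 62 15 6E 12 15 06 24.
Read back as little-endian, the first byte is least significant, giving 0x240615126E1562FC.
0x240615126E1562FC = 2595785404126159612.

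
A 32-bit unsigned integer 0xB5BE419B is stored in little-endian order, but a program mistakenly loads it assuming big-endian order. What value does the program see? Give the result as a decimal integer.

Stored little-endian, the bytes at ascending addresses are 9B 41 BE B5.
Read back as big-endian, the last byte is least significant, giving 0x9B41BEB5.
0x9B41BEB5 = 2604777141.

2604777141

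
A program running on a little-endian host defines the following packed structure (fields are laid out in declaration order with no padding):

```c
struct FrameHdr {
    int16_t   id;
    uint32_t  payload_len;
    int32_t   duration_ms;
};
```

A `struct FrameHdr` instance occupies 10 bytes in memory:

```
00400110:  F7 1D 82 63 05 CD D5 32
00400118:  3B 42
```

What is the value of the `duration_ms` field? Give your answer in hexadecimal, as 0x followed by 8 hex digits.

0x423B32D5

`duration_ms` follows `id` (2 B), `payload_len` (4 B), so it starts at offset 2 + 4 = 6 and occupies 4 bytes.
Bytes at offsets 6..9: D5 32 3B 42.
Little-endian stores the least-significant byte at the lowest address.
Reassemble most-significant byte first: 42 3B 32 D5 → 0x423B32D5.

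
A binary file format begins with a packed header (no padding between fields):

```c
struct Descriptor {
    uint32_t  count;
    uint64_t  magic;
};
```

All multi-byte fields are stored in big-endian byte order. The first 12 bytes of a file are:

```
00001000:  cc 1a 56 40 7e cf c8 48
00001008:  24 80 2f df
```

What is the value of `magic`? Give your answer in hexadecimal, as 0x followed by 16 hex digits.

`magic` follows `count` (4 bytes), so it starts at byte offset 4 and occupies 8 bytes.
Bytes at offsets 4..11: 7E CF C8 48 24 80 2F DF.
Big-endian: lowest address holds the most-significant byte.
The bytes are already most-significant first: 0x7ECFC84824802FDF.

0x7ECFC84824802FDF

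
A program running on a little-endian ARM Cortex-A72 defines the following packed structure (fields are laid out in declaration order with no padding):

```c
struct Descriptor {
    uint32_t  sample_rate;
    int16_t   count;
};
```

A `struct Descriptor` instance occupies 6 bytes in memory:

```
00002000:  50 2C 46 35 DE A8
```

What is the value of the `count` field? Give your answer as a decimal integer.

-22306

`count` follows `sample_rate` (4 bytes), so it starts at byte offset 4 and occupies 2 bytes.
Bytes at offsets 4..5: DE A8.
Little-endian stores the least-significant byte at the lowest address.
Reassemble most-significant byte first: A8 DE → 0xA8DE.
Top bit is set, so as a signed 16-bit value this is 0xA8DE − 2^16 = -22306.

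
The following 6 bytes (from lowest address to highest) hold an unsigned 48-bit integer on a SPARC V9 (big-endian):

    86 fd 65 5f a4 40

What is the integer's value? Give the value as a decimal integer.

148422885614656

In big-endian order the high byte comes first in memory.
The bytes are already most-significant first: 0x86FD655FA440.
0x86FD655FA440 = 148422885614656.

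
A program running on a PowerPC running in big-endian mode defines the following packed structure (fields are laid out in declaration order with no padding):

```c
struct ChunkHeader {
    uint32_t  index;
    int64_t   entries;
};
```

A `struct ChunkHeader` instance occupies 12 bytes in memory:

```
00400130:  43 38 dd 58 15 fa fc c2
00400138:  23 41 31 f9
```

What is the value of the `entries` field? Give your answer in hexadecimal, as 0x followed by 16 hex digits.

`entries` follows `index` (4 bytes), so it starts at byte offset 4 and occupies 8 bytes.
Bytes at offsets 4..11: 15 FA FC C2 23 41 31 F9.
In big-endian order the high byte comes first in memory.
The bytes are already most-significant first: 0x15FAFCC2234131F9.

0x15FAFCC2234131F9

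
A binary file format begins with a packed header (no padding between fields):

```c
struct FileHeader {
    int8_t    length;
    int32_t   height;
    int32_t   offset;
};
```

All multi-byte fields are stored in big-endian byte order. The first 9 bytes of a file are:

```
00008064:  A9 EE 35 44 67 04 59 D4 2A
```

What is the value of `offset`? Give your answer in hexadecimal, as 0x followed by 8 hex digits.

0x0459D42A

`offset` follows `length` (1 B), `height` (4 B), so it starts at offset 1 + 4 = 5 and occupies 4 bytes.
Bytes at offsets 5..8: 04 59 D4 2A.
In big-endian order the high byte comes first in memory.
The bytes are already most-significant first: 0x0459D42A.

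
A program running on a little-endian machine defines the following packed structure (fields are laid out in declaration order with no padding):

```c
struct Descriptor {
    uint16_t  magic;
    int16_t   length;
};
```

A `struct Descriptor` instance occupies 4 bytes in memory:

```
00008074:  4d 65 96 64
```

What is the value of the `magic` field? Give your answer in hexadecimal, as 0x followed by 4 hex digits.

`magic` is the first field, at byte offset 0, occupying 2 bytes.
Bytes at offsets 0..1: 4D 65.
Little-endian stores the least-significant byte at the lowest address.
Reassemble most-significant byte first: 65 4D → 0x654D.

0x654D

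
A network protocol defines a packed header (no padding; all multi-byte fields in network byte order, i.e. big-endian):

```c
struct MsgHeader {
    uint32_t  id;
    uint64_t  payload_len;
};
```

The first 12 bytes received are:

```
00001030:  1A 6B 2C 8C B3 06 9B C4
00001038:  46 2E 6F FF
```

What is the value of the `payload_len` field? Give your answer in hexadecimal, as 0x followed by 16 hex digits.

0xB3069BC4462E6FFF

`payload_len` follows `id` (4 bytes), so it starts at byte offset 4 and occupies 8 bytes.
Bytes at offsets 4..11: B3 06 9B C4 46 2E 6F FF.
In big-endian order the high byte comes first in memory.
The bytes are already most-significant first: 0xB3069BC4462E6FFF.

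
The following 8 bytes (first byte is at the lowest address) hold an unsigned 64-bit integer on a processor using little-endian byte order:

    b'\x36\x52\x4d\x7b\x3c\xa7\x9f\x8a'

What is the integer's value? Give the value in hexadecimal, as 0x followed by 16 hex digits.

Little-endian stores the least-significant byte at the lowest address.
Reassemble most-significant byte first: 8A 9F A7 3C 7B 4D 52 36 → 0x8A9FA73C7B4D5236.

0x8A9FA73C7B4D5236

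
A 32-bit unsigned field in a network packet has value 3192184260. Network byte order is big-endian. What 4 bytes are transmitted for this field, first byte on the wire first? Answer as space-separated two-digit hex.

3192184260 in hexadecimal, padded to 32 bits, is 0xBE44DDC4.
Split into bytes (most-significant first): BE 44 DD C4.
In big-endian order the high byte comes first in memory.
So the memory order matches the most-significant-first order: BE 44 DD C4.

BE 44 DD C4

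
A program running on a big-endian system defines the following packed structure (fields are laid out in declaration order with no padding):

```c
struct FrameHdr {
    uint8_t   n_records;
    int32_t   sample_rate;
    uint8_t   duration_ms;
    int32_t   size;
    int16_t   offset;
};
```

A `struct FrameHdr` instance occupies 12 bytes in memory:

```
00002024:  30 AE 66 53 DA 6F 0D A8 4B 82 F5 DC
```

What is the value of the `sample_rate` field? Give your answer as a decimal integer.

`sample_rate` follows `n_records` (1 byte), so it starts at byte offset 1 and occupies 4 bytes.
Bytes at offsets 1..4: AE 66 53 DA.
Big-endian: lowest address holds the most-significant byte.
The bytes are already most-significant first: 0xAE6653DA.
Top bit is set, so as a signed 32-bit value this is 0xAE6653DA − 2^32 = -1369025574.

-1369025574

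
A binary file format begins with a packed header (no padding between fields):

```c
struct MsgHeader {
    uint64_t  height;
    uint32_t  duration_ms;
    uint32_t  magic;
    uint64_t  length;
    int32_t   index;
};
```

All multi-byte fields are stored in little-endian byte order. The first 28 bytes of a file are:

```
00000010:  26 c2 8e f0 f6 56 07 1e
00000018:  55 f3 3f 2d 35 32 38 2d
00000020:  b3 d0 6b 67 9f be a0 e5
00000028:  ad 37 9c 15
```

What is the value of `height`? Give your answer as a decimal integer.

`height` is the first field, at byte offset 0, occupying 8 bytes.
Bytes at offsets 0..7: 26 C2 8E F0 F6 56 07 1E.
Little-endian stores the least-significant byte at the lowest address.
Reassemble most-significant byte first: 1E 07 56 F6 F0 8E C2 26 → 0x1E0756F6F08EC226.
0x1E0756F6F08EC226 = 2163793764572643878.

2163793764572643878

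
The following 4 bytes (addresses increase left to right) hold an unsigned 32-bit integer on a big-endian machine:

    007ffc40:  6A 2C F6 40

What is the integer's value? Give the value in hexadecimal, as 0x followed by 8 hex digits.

0x6A2CF640

In big-endian order the high byte comes first in memory.
The bytes are already most-significant first: 0x6A2CF640.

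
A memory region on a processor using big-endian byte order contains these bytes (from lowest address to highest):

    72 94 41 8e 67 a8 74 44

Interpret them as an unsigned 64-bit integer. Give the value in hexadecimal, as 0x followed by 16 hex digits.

In big-endian order the high byte comes first in memory.
The bytes are already most-significant first: 0x7294418E67A87444.

0x7294418E67A87444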